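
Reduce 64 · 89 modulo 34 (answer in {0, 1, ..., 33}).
18

Reduce the factors first: 64 ≡ 30, 89 ≡ 21 (mod 34), so 64 · 89 ≡ 30 · 21 (mod 34). 30 · 21 = 630. Dividing by 34: 630 = 18·34 + 18. So (64 · 89) mod 34 = 18.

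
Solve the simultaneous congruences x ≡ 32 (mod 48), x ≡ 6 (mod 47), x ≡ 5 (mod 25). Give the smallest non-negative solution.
The moduli 48, 47, 25 are pairwise coprime, so by the CRT there is a unique solution mod 48·47·25 = 56400.
Solve by successive substitution. Start with x ≡ 32 (mod 48).
  Combine with x ≡ 6 (mod 47): write x = 32 + 48·t and require 32 + 48·t ≡ 6 (mod 47), i.e. 48·t ≡ 6 − 32 ≡ 21 (mod 47). Since 48^(−1) ≡ 1 (mod 47) (48 ≡ 1 (mod 47)), t ≡ 1·21 ≡ 21 (mod 47). So x ≡ 32 + 48·21 = 1040 (mod 2256).
  Combine with x ≡ 5 (mod 25): write x = 1040 + 2256·t and require 1040 + 2256·t ≡ 5 (mod 25), i.e. 2256·t ≡ 5 − 1040 ≡ 15 (mod 25). Since 2256^(−1) ≡ 21 (mod 25) (2256 ≡ 6 (mod 25)), t ≡ 21·15 ≡ 15 (mod 25). So x ≡ 1040 + 2256·15 = 34880 (mod 56400).
Unique solution in [0, 56400): x = 34880.

Final answer: x ≡ 34880 (mod 56400); the representative in [0, 56400) is 34880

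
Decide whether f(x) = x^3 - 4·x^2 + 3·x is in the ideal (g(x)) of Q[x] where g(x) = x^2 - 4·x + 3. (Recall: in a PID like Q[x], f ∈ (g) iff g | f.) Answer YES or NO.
In Q[x] the ideal (g) consists of all multiples of g, so f ∈ (g) iff g | f, i.e. iff the remainder of f on division by g is 0. Divide f by g (g is monic, so eliminate the leading term of the running remainder at each step):
  leading term x^3: subtract (x)·g(x) = x^3 - 4·x^2 + 3·x, leaving 0
The remainder is 0, so f(x) = g(x) · h(x) with h(x) = x. Hence g | f, i.e. f ∈ (g).

Final answer: YES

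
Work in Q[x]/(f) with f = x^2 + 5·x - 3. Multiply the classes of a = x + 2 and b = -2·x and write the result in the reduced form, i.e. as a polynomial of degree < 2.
First multiply in Q[x] without reducing: a · b = -2·x^2 - 4·x. Now divide by f(x) = x^2 + 5·x - 3, eliminating the leading term at each step:
  leading term -2·x^2: subtract (-2)·f(x) = -2·x^2 - 10·x + 6, leaving 6·x - 6
The degree is now < 2, so this is the remainder. Hence a · b ≡ 6·x - 6 in Q[x]/(f).

Final answer: a · b ≡ 6·x - 6 (mod f(x))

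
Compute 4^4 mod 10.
Use repeated squaring. Binary(4) = 100. Walk through the bits of the exponent 4 left-to-right: at each bit after the leading one, square the running value, then multiply by 4 if the bit is 1 (always reducing mod 10):
  bit 1 = 1 (leading): start with 4.
  bit 2 = 0: square 4^2 = 16 ≡ 6 (mod 10).
  bit 3 = 0: square 6^2 = 36 ≡ 6 (mod 10).
Final value: 4^4 ≡ 6 (mod 10).

Final answer: 6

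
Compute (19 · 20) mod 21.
2

Both factors are already reduced mod 21. 19 · 20 = 380. Dividing by 21: 380 = 18·21 + 2. So (19 · 20) mod 21 = 2.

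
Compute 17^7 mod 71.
66

Use repeated squaring. Binary(7) = 111. Walk through the bits of the exponent 7 left-to-right: at each bit after the leading one, square the running value, then multiply by 17 if the bit is 1 (always reducing mod 71):
  bit 1 = 1 (leading): start with 17.
  bit 2 = 1: square 17^2 = 289 ≡ 5; bit is 1, so multiply 5·17 = 85 ≡ 14 (mod 71).
  bit 3 = 1: square 14^2 = 196 ≡ 54; bit is 1, so multiply 54·17 = 918 ≡ 66 (mod 71).
Final value: 17^7 ≡ 66 (mod 71).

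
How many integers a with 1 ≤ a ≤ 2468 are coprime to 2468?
The number of a ∈ {1, ..., 2468} with gcd(a, 2468) = 1 is by definition Euler's totient φ(2468). φ is multiplicative, with φ(p^e) = p^e − p^(e−1). Factorise 2468 = 2^2 · 617. Then
  φ(2468) = (2^2 − 2^1) · (617 − 1) = 2 · 616 = 1232.
So there are 1232 such integers.

Final answer: 1232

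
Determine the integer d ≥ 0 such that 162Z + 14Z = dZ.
In the PID Z, (a, b) is generated by gcd(a, b). Compute gcd(162, 14) with the extended Euclidean algorithm, tracking rows (r, s, t) with s·162 + t·14 = r:
  row A: (162, 1, 0)   [1·162 + 0·14 = 162]
  row B: (14, 0, 1)   [0·162 + 1·14 = 14]
  162 = 11·14 + 8   → row C = row A − 11·row B = (8, 1, −11)   [check: 1·162 − 11·14 = 8]
  14 = 1·8 + 6   → row D = row B − 1·row C = (6, −1, 12)   [check: −1·162 + 12·14 = 6]
  8 = 1·6 + 2   → row E = row C − 1·row D = (2, 2, −23)   [check: 2·162 − 23·14 = 2]
  6 = 3·2 + 0   → remainder 0, stop. gcd = 2 (last nonzero row E).
So gcd(162, 14) = 2, with Bézout identity 2·162 − 23·14 = 2. Containment (⊇): the Bézout identity exhibits 2 as an element of (162, 14), giving (2) ⊆ (162, 14). Containment (⊆): since 2 | 162 and 2 | 14 (162 = 2·81, 14 = 2·7), every Z-linear combination of 162 and 14 is divisible by 2, so (162, 14) ⊆ (2). Therefore (162, 14) = (2), d = 2.

Final answer: (162, 14) = (2); d = 2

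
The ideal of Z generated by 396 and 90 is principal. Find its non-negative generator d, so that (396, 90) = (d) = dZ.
(396, 90) = (18); d = 18

In the PID Z, (a, b) is generated by gcd(a, b). Compute gcd(396, 90) with the extended Euclidean algorithm, tracking rows (r, s, t) with s·396 + t·90 = r:
  row A: (396, 1, 0)   [1·396 + 0·90 = 396]
  row B: (90, 0, 1)   [0·396 + 1·90 = 90]
  396 = 4·90 + 36   → row C = row A − 4·row B = (36, 1, −4)   [check: 1·396 − 4·90 = 36]
  90 = 2·36 + 18   → row D = row B − 2·row C = (18, −2, 9)   [check: −2·396 + 9·90 = 18]
  36 = 2·18 + 0   → remainder 0, stop. gcd = 18 (last nonzero row D).
So gcd(396, 90) = 18, with Bézout identity −2·396 + 9·90 = 18. Containment (⊇): the Bézout identity exhibits 18 as an element of (396, 90), giving (18) ⊆ (396, 90). Containment (⊆): since 18 | 396 and 18 | 90 (396 = 18·22, 90 = 18·5), every Z-linear combination of 396 and 90 is divisible by 18, so (396, 90) ⊆ (18). Therefore (396, 90) = (18), d = 18.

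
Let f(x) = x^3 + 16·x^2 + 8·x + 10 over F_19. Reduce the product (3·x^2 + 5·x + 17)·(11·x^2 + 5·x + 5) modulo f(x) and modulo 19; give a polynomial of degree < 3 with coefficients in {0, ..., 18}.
Multiply as integer polynomials: a · b = 33·x^4 + 70·x^3 + 227·x^2 + 110·x + 85. Reducing coefficients mod 19: a · b ≡ 14·x^4 + 13·x^3 + 18·x^2 + 15·x + 9. Now divide by f(x) = x^3 + 16·x^2 + 8·x + 10 in F_19[x], eliminating the leading term at each step:
  leading term 14·x^4: subtract (14·x)·f(x) = 14·x^4 + 15·x^3 + 17·x^2 + 7·x, leaving 17·x^3 + x^2 + 8·x + 9 (coefficients mod 19)
  leading term 17·x^3: subtract (17)·f(x) = 17·x^3 + 6·x^2 + 3·x + 18, leaving 14·x^2 + 5·x + 10 (coefficients mod 19)
The degree is now < 3, so this is the remainder. Hence a · b ≡ 14·x^2 + 5·x + 10 in F_19[x]/(f).

Final answer: a · b ≡ 14·x^2 + 5·x + 10 (mod f(x))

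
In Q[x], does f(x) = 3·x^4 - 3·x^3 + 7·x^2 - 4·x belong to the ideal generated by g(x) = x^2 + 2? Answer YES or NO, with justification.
In Q[x] the ideal (g) consists of all multiples of g, so f ∈ (g) iff g | f, i.e. iff the remainder of f on division by g is 0. Divide f by g (g is monic, so eliminate the leading term of the running remainder at each step):
  leading term 3·x^4: subtract (3·x^2)·g(x) = 3·x^4 + 6·x^2, leaving -3·x^3 + x^2 - 4·x
  leading term -3·x^3: subtract (-3·x)·g(x) = -3·x^3 - 6·x, leaving x^2 + 2·x
  leading term x^2: subtract (1)·g(x) = x^2 + 2, leaving 2·x - 2
The remainder r(x) = 2·x - 2 ≠ 0 (and deg r < deg g), so g ∤ f, i.e. f ∉ (g).

Final answer: NO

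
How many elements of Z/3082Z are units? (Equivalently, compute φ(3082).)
Z/3082Z has φ(3082) = 1452 units

An element a ∈ Z/3082Z is a unit iff gcd(a, 3082) = 1, so the number of units is φ(3082). φ is multiplicative, with φ(p^e) = p^e − p^(e−1). Factorise 3082 = 2 · 23 · 67. Then
  φ(3082) = (2 − 1) · (23 − 1) · (67 − 1) = 1 · 22 · 66 = 1452.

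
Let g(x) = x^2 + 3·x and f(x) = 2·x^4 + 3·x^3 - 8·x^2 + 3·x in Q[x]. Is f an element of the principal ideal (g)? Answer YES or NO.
In Q[x] the ideal (g) consists of all multiples of g, so f ∈ (g) iff g | f, i.e. iff the remainder of f on division by g is 0. Divide f by g (g is monic, so eliminate the leading term of the running remainder at each step):
  leading term 2·x^4: subtract (2·x^2)·g(x) = 2·x^4 + 6·x^3, leaving -3·x^3 - 8·x^2 + 3·x
  leading term -3·x^3: subtract (-3·x)·g(x) = -3·x^3 - 9·x^2, leaving x^2 + 3·x
  leading term x^2: subtract (1)·g(x) = x^2 + 3·x, leaving 0
The remainder is 0, so f(x) = g(x) · h(x) with h(x) = 2·x^2 - 3·x + 1. Hence g | f, i.e. f ∈ (g).

Final answer: YES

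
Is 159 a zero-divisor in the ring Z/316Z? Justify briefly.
gcd(159, 316) = 1, so 159 is a unit in Z/316Z (it has a multiplicative inverse). A unit cannot be a zero-divisor: if 159·b ≡ 0 then multiplying both sides by 159^(−1) gives b ≡ 0. So 159 is not a zero-divisor.

Final answer: NO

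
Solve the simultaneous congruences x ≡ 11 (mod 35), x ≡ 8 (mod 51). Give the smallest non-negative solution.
x ≡ 1691 (mod 1785); the representative in [0, 1785) is 1691

The moduli 35, 51 are pairwise coprime, so by the CRT there is a unique solution mod 35·51 = 1785.
Solve by successive substitution. Start with x ≡ 11 (mod 35).
  Combine with x ≡ 8 (mod 51): write x = 11 + 35·t and require 11 + 35·t ≡ 8 (mod 51), i.e. 35·t ≡ 8 − 11 ≡ 48 (mod 51). Since 35^(−1) ≡ 35 (mod 51), t ≡ 35·48 ≡ 48 (mod 51). So x ≡ 11 + 35·48 = 1691 (mod 1785).
Unique solution in [0, 1785): x = 1691.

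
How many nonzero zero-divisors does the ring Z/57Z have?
Z/57Z has 20 nonzero zero-divisors

In Z/57Z each nonzero element is either a unit (gcd with 57 is 1) or a zero-divisor (gcd > 1). The number of units is φ(57): factorise 57 = 3 · 19, so φ(57) = (3 − 1) · (19 − 1) = 2 · 18 = 36. The nonzero elements number 57 − 1 = 56. Hence the nonzero zero-divisors number 56 − 36 = 20.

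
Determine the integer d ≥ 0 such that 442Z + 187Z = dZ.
(442, 187) = (17); d = 17

In the PID Z, (a, b) is generated by gcd(a, b). Compute gcd(442, 187) with the extended Euclidean algorithm, tracking rows (r, s, t) with s·442 + t·187 = r:
  row A: (442, 1, 0)   [1·442 + 0·187 = 442]
  row B: (187, 0, 1)   [0·442 + 1·187 = 187]
  442 = 2·187 + 68   → row C = row A − 2·row B = (68, 1, −2)   [check: 1·442 − 2·187 = 68]
  187 = 2·68 + 51   → row D = row B − 2·row C = (51, −2, 5)   [check: −2·442 + 5·187 = 51]
  68 = 1·51 + 17   → row E = row C − 1·row D = (17, 3, −7)   [check: 3·442 − 7·187 = 17]
  51 = 3·17 + 0   → remainder 0, stop. gcd = 17 (last nonzero row E).
So gcd(442, 187) = 17, with Bézout identity 3·442 − 7·187 = 17. Containment (⊇): the Bézout identity exhibits 17 as an element of (442, 187), giving (17) ⊆ (442, 187). Containment (⊆): since 17 | 442 and 17 | 187 (442 = 17·26, 187 = 17·11), every Z-linear combination of 442 and 187 is divisible by 17, so (442, 187) ⊆ (17). Therefore (442, 187) = (17), d = 17.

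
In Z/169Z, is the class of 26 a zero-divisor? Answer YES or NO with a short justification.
gcd(26, 169) = 13 > 1, so 26 is not a unit in Z/169Z. In Z/nZ every nonzero non-unit is a zero-divisor: explicitly, take b = 169/gcd = 13 ≠ 0 (mod 169); then 26·13 = 338 = 2·169, i.e. 26·13 ≡ 0 (mod 169). So 26 is a zero-divisor.

Final answer: YES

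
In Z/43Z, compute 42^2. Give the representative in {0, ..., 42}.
1

Use repeated squaring. Binary(2) = 10. Walk through the bits of the exponent 2 left-to-right: at each bit after the leading one, square the running value, then multiply by 42 if the bit is 1 (always reducing mod 43):
  bit 1 = 1 (leading): start with 42.
  bit 2 = 0: square 42^2 = 1764 ≡ 1 (mod 43).
Final value: 42^2 ≡ 1 (mod 43).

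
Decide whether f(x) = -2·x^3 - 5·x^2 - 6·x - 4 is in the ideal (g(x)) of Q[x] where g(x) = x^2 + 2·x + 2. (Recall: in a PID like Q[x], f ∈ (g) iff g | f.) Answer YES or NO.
NO

In Q[x] the ideal (g) consists of all multiples of g, so f ∈ (g) iff g | f, i.e. iff the remainder of f on division by g is 0. Divide f by g (g is monic, so eliminate the leading term of the running remainder at each step):
  leading term -2·x^3: subtract (-2·x)·g(x) = -2·x^3 - 4·x^2 - 4·x, leaving -x^2 - 2·x - 4
  leading term -x^2: subtract (-1)·g(x) = -x^2 - 2·x - 2, leaving -2
The remainder r(x) = -2 ≠ 0 (and deg r < deg g), so g ∤ f, i.e. f ∉ (g).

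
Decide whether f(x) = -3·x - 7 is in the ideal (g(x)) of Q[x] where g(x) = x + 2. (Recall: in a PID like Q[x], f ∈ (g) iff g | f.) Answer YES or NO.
NO

In Q[x] the ideal (g) consists of all multiples of g, so f ∈ (g) iff g | f, i.e. iff the remainder of f on division by g is 0. Divide f by g (g is monic, so eliminate the leading term of the running remainder at each step):
  leading term -3·x: subtract (-3)·g(x) = -3·x - 6, leaving -1
The remainder r(x) = -1 ≠ 0 (and deg r < deg g), so g ∤ f, i.e. f ∉ (g).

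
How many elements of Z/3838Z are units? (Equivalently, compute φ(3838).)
An element a ∈ Z/3838Z is a unit iff gcd(a, 3838) = 1, so the number of units is φ(3838). φ is multiplicative, with φ(p^e) = p^e − p^(e−1). Factorise 3838 = 2 · 19 · 101. Then
  φ(3838) = (2 − 1) · (19 − 1) · (101 − 1) = 1 · 18 · 100 = 1800.

Final answer: Z/3838Z has φ(3838) = 1800 units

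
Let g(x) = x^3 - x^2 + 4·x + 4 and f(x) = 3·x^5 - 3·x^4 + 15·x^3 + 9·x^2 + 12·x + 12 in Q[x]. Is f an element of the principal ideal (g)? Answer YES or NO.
YES

In Q[x] the ideal (g) consists of all multiples of g, so f ∈ (g) iff g | f, i.e. iff the remainder of f on division by g is 0. Divide f by g (g is monic, so eliminate the leading term of the running remainder at each step):
  leading term 3·x^5: subtract (3·x^2)·g(x) = 3·x^5 - 3·x^4 + 12·x^3 + 12·x^2, leaving 3·x^3 - 3·x^2 + 12·x + 12
  leading term 3·x^3: subtract (3)·g(x) = 3·x^3 - 3·x^2 + 12·x + 12, leaving 0
The remainder is 0, so f(x) = g(x) · h(x) with h(x) = 3·x^2 + 3. Hence g | f, i.e. f ∈ (g).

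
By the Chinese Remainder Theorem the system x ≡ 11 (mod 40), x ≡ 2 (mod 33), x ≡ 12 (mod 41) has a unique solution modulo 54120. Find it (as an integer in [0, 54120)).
The moduli 40, 33, 41 are pairwise coprime, so by the CRT there is a unique solution mod 40·33·41 = 54120.
Solve by successive substitution. Start with x ≡ 11 (mod 40).
  Combine with x ≡ 2 (mod 33): write x = 11 + 40·t and require 11 + 40·t ≡ 2 (mod 33), i.e. 40·t ≡ 2 − 11 ≡ 24 (mod 33). Since 40^(−1) ≡ 19 (mod 33) (40 ≡ 7 (mod 33)), t ≡ 19·24 ≡ 27 (mod 33). So x ≡ 11 + 40·27 = 1091 (mod 1320).
  Combine with x ≡ 12 (mod 41): write x = 1091 + 1320·t and require 1091 + 1320·t ≡ 12 (mod 41), i.e. 1320·t ≡ 12 − 1091 ≡ 28 (mod 41). Since 1320^(−1) ≡ 36 (mod 41) (1320 ≡ 8 (mod 41)), t ≡ 36·28 ≡ 24 (mod 41). So x ≡ 1091 + 1320·24 = 32771 (mod 54120).
Unique solution in [0, 54120): x = 32771.

Final answer: x ≡ 32771 (mod 54120); the representative in [0, 54120) is 32771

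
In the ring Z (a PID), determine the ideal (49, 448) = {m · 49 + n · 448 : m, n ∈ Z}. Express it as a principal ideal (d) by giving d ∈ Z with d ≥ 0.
In the PID Z, (a, b) is generated by gcd(a, b). Compute gcd(448, 49) with the extended Euclidean algorithm, tracking rows (r, s, t) with s·448 + t·49 = r:
  row A: (448, 1, 0)   [1·448 + 0·49 = 448]
  row B: (49, 0, 1)   [0·448 + 1·49 = 49]
  448 = 9·49 + 7   → row C = row A − 9·row B = (7, 1, −9)   [check: 1·448 − 9·49 = 7]
  49 = 7·7 + 0   → remainder 0, stop. gcd = 7 (last nonzero row C).
So gcd(49, 448) = 7, with Bézout identity 1·448 − 9·49 = 7. Containment (⊇): the Bézout identity exhibits 7 as an element of (49, 448), giving (7) ⊆ (49, 448). Containment (⊆): since 7 | 49 and 7 | 448 (49 = 7·7, 448 = 7·64), every Z-linear combination of 49 and 448 is divisible by 7, so (49, 448) ⊆ (7). Therefore (49, 448) = (7), d = 7.

Final answer: (49, 448) = (7); d = 7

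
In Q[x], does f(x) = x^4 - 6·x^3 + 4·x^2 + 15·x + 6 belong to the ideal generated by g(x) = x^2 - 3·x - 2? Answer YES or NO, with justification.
YES

In Q[x] the ideal (g) consists of all multiples of g, so f ∈ (g) iff g | f, i.e. iff the remainder of f on division by g is 0. Divide f by g (g is monic, so eliminate the leading term of the running remainder at each step):
  leading term x^4: subtract (x^2)·g(x) = x^4 - 3·x^3 - 2·x^2, leaving -3·x^3 + 6·x^2 + 15·x + 6
  leading term -3·x^3: subtract (-3·x)·g(x) = -3·x^3 + 9·x^2 + 6·x, leaving -3·x^2 + 9·x + 6
  leading term -3·x^2: subtract (-3)·g(x) = -3·x^2 + 9·x + 6, leaving 0
The remainder is 0, so f(x) = g(x) · h(x) with h(x) = x^2 - 3·x - 3. Hence g | f, i.e. f ∈ (g).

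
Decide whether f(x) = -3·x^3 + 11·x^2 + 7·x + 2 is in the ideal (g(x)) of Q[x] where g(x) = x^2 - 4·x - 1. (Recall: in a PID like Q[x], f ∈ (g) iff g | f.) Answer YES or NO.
NO

In Q[x] the ideal (g) consists of all multiples of g, so f ∈ (g) iff g | f, i.e. iff the remainder of f on division by g is 0. Divide f by g (g is monic, so eliminate the leading term of the running remainder at each step):
  leading term -3·x^3: subtract (-3·x)·g(x) = -3·x^3 + 12·x^2 + 3·x, leaving -x^2 + 4·x + 2
  leading term -x^2: subtract (-1)·g(x) = -x^2 + 4·x + 1, leaving 1
The remainder r(x) = 1 ≠ 0 (and deg r < deg g), so g ∤ f, i.e. f ∉ (g).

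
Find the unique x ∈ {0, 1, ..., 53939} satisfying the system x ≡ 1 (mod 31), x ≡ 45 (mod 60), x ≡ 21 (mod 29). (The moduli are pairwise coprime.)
The moduli 31, 60, 29 are pairwise coprime, so by the CRT there is a unique solution mod 31·60·29 = 53940.
Solve by successive substitution. Start with x ≡ 1 (mod 31).
  Combine with x ≡ 45 (mod 60): write x = 1 + 31·t and require 1 + 31·t ≡ 45 (mod 60), i.e. 31·t ≡ 45 − 1 ≡ 44 (mod 60). Since 31^(−1) ≡ 31 (mod 60), t ≡ 31·44 ≡ 44 (mod 60). So x ≡ 1 + 31·44 = 1365 (mod 1860).
  Combine with x ≡ 21 (mod 29): write x = 1365 + 1860·t and require 1365 + 1860·t ≡ 21 (mod 29), i.e. 1860·t ≡ 21 − 1365 ≡ 19 (mod 29). Since 1860^(−1) ≡ 22 (mod 29) (1860 ≡ 4 (mod 29)), t ≡ 22·19 ≡ 12 (mod 29). So x ≡ 1365 + 1860·12 = 23685 (mod 53940).
Unique solution in [0, 53940): x = 23685.

Final answer: x ≡ 23685 (mod 53940); the representative in [0, 53940) is 23685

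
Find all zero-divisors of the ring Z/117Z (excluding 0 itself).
An element a ∈ Z/117Z (with a ≠ 0) is a zero-divisor iff gcd(a, 117) > 1 (because a is a unit precisely when gcd(a, n) = 1, and in Z/nZ every nonzero, non-unit element is a zero-divisor). Scan a = 1, ..., 116 and keep those with gcd(a, 117) > 1:
  gcd(3, 117) = 3, gcd(6, 117) = 3, gcd(9, 117) = 9, gcd(12, 117) = 3, gcd(13, 117) = 13, gcd(15, 117) = 3, gcd(18, 117) = 9, gcd(21, 117) = 3, gcd(24, 117) = 3, gcd(26, 117) = 13, gcd(27, 117) = 9, gcd(30, 117) = 3, gcd(33, 117) = 3, gcd(36, 117) = 9, gcd(39, 117) = 39, gcd(42, 117) = 3, gcd(45, 117) = 9, gcd(48, 117) = 3, gcd(51, 117) = 3, gcd(52, 117) = 13, gcd(54, 117) = 9, gcd(57, 117) = 3, gcd(60, 117) = 3, gcd(63, 117) = 9, gcd(65, 117) = 13, gcd(66, 117) = 3, gcd(69, 117) = 3, gcd(72, 117) = 9, gcd(75, 117) = 3, gcd(78, 117) = 39, gcd(81, 117) = 9, gcd(84, 117) = 3, gcd(87, 117) = 3, gcd(90, 117) = 9, gcd(91, 117) = 13, gcd(93, 117) = 3, gcd(96, 117) = 3, gcd(99, 117) = 9, gcd(102, 117) = 3, gcd(104, 117) = 13, gcd(105, 117) = 3, gcd(108, 117) = 9, gcd(111, 117) = 3, gcd(114, 117) = 3.
All other a ∈ {1, ..., 116} have gcd(a, 117) = 1 and are units. So the nonzero zero-divisors are exactly the 44 values of a appearing in this scan.

Final answer: nonzero zero-divisors of Z/117Z = {3, 6, 9, 12, 13, 15, 18, 21, 24, 26, 27, 30, 33, 36, 39, 42, 45, 48, 51, 52, 54, 57, 60, 63, 65, 66, 69, 72, 75, 78, 81, 84, 87, 90, 91, 93, 96, 99, 102, 104, 105, 108, 111, 114}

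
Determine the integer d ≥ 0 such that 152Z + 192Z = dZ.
In the PID Z, (a, b) is generated by gcd(a, b). Compute gcd(192, 152) with the extended Euclidean algorithm, tracking rows (r, s, t) with s·192 + t·152 = r:
  row A: (192, 1, 0)   [1·192 + 0·152 = 192]
  row B: (152, 0, 1)   [0·192 + 1·152 = 152]
  192 = 1·152 + 40   → row C = row A − 1·row B = (40, 1, −1)   [check: 1·192 − 1·152 = 40]
  152 = 3·40 + 32   → row D = row B − 3·row C = (32, −3, 4)   [check: −3·192 + 4·152 = 32]
  40 = 1·32 + 8   → row E = row C − 1·row D = (8, 4, −5)   [check: 4·192 − 5·152 = 8]
  32 = 4·8 + 0   → remainder 0, stop. gcd = 8 (last nonzero row E).
So gcd(152, 192) = 8, with Bézout identity 4·192 − 5·152 = 8. Containment (⊇): the Bézout identity exhibits 8 as an element of (152, 192), giving (8) ⊆ (152, 192). Containment (⊆): since 8 | 152 and 8 | 192 (152 = 8·19, 192 = 8·24), every Z-linear combination of 152 and 192 is divisible by 8, so (152, 192) ⊆ (8). Therefore (152, 192) = (8), d = 8.

Final answer: (152, 192) = (8); d = 8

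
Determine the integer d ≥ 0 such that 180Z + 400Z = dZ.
In the PID Z, (a, b) is generated by gcd(a, b). Compute gcd(400, 180) with the extended Euclidean algorithm, tracking rows (r, s, t) with s·400 + t·180 = r:
  row A: (400, 1, 0)   [1·400 + 0·180 = 400]
  row B: (180, 0, 1)   [0·400 + 1·180 = 180]
  400 = 2·180 + 40   → row C = row A − 2·row B = (40, 1, −2)   [check: 1·400 − 2·180 = 40]
  180 = 4·40 + 20   → row D = row B − 4·row C = (20, −4, 9)   [check: −4·400 + 9·180 = 20]
  40 = 2·20 + 0   → remainder 0, stop. gcd = 20 (last nonzero row D).
So gcd(180, 400) = 20, with Bézout identity −4·400 + 9·180 = 20. Containment (⊇): the Bézout identity exhibits 20 as an element of (180, 400), giving (20) ⊆ (180, 400). Containment (⊆): since 20 | 180 and 20 | 400 (180 = 20·9, 400 = 20·20), every Z-linear combination of 180 and 400 is divisible by 20, so (180, 400) ⊆ (20). Therefore (180, 400) = (20), d = 20.

Final answer: (180, 400) = (20); d = 20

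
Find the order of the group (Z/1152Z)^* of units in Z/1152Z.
|(Z/1152Z)^*| = 384

(Z/1152Z)^* consists of the classes a with gcd(a, 1152) = 1, so its order is φ(1152). φ is multiplicative, with φ(p^e) = p^e − p^(e−1). Factorise 1152 = 2^7 · 3^2. Then
  φ(1152) = (2^7 − 2^6) · (3^2 − 3^1) = 64 · 6 = 384.
Thus |(Z/1152Z)^*| = 384.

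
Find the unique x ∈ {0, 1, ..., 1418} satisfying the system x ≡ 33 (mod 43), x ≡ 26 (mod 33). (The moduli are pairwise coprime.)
The moduli 43, 33 are pairwise coprime, so by the CRT there is a unique solution mod 43·33 = 1419.
Solve by successive substitution. Start with x ≡ 33 (mod 43).
  Combine with x ≡ 26 (mod 33): write x = 33 + 43·t and require 33 + 43·t ≡ 26 (mod 33), i.e. 43·t ≡ 26 − 33 ≡ 26 (mod 33). Since 43^(−1) ≡ 10 (mod 33) (43 ≡ 10 (mod 33)), t ≡ 10·26 ≡ 29 (mod 33). So x ≡ 33 + 43·29 = 1280 (mod 1419).
Unique solution in [0, 1419): x = 1280.

Final answer: x ≡ 1280 (mod 1419); the representative in [0, 1419) is 1280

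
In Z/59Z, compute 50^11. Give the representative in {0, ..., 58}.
Use repeated squaring. Binary(11) = 1011. Walk through the bits of the exponent 11 left-to-right: at each bit after the leading one, square the running value, then multiply by 50 if the bit is 1 (always reducing mod 59):
  bit 1 = 1 (leading): start with 50.
  bit 2 = 0: square 50^2 = 2500 ≡ 22 (mod 59).
  bit 3 = 1: square 22^2 = 484 ≡ 12; bit is 1, so multiply 12·50 = 600 ≡ 10 (mod 59).
  bit 4 = 1: square 10^2 = 100 ≡ 41; bit is 1, so multiply 41·50 = 2050 ≡ 44 (mod 59).
Final value: 50^11 ≡ 44 (mod 59).

Final answer: 44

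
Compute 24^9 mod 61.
33

Use repeated squaring. Binary(9) = 1001. Walk through the bits of the exponent 9 left-to-right: at each bit after the leading one, square the running value, then multiply by 24 if the bit is 1 (always reducing mod 61):
  bit 1 = 1 (leading): start with 24.
  bit 2 = 0: square 24^2 = 576 ≡ 27 (mod 61).
  bit 3 = 0: square 27^2 = 729 ≡ 58 (mod 61).
  bit 4 = 1: square 58^2 = 3364 ≡ 9; bit is 1, so multiply 9·24 = 216 ≡ 33 (mod 61).
Final value: 24^9 ≡ 33 (mod 61).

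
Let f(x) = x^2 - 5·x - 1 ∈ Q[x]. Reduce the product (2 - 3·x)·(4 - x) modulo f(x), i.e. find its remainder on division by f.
a · b ≡ x + 11 (mod f(x))

First multiply in Q[x] without reducing: a · b = 3·x^2 - 14·x + 8. Now divide by f(x) = x^2 - 5·x - 1, eliminating the leading term at each step:
  leading term 3·x^2: subtract (3)·f(x) = 3·x^2 - 15·x - 3, leaving x + 11
The degree is now < 2, so this is the remainder. Hence a · b ≡ x + 11 in Q[x]/(f).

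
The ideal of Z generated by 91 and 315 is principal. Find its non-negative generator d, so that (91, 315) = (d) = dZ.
In the PID Z, (a, b) is generated by gcd(a, b). Compute gcd(315, 91) with the extended Euclidean algorithm, tracking rows (r, s, t) with s·315 + t·91 = r:
  row A: (315, 1, 0)   [1·315 + 0·91 = 315]
  row B: (91, 0, 1)   [0·315 + 1·91 = 91]
  315 = 3·91 + 42   → row C = row A − 3·row B = (42, 1, −3)   [check: 1·315 − 3·91 = 42]
  91 = 2·42 + 7   → row D = row B − 2·row C = (7, −2, 7)   [check: −2·315 + 7·91 = 7]
  42 = 6·7 + 0   → remainder 0, stop. gcd = 7 (last nonzero row D).
So gcd(91, 315) = 7, with Bézout identity −2·315 + 7·91 = 7. Containment (⊇): the Bézout identity exhibits 7 as an element of (91, 315), giving (7) ⊆ (91, 315). Containment (⊆): since 7 | 91 and 7 | 315 (91 = 7·13, 315 = 7·45), every Z-linear combination of 91 and 315 is divisible by 7, so (91, 315) ⊆ (7). Therefore (91, 315) = (7), d = 7.

Final answer: (91, 315) = (7); d = 7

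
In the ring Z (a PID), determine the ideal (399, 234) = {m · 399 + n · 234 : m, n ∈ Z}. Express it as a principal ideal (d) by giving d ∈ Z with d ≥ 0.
(399, 234) = (3); d = 3

In the PID Z, (a, b) is generated by gcd(a, b). Compute gcd(399, 234) with the extended Euclidean algorithm, tracking rows (r, s, t) with s·399 + t·234 = r:
  row A: (399, 1, 0)   [1·399 + 0·234 = 399]
  row B: (234, 0, 1)   [0·399 + 1·234 = 234]
  399 = 1·234 + 165   → row C = row A − 1·row B = (165, 1, −1)   [check: 1·399 − 1·234 = 165]
  234 = 1·165 + 69   → row D = row B − 1·row C = (69, −1, 2)   [check: −1·399 + 2·234 = 69]
  165 = 2·69 + 27   → row E = row C − 2·row D = (27, 3, −5)   [check: 3·399 − 5·234 = 27]
  69 = 2·27 + 15   → row F = row D − 2·row E = (15, −7, 12)   [check: −7·399 + 12·234 = 15]
  27 = 1·15 + 12   → row G = row E − 1·row F = (12, 10, −17)   [check: 10·399 − 17·234 = 12]
  15 = 1·12 + 3   → row H = row F − 1·row G = (3, −17, 29)   [check: −17·399 + 29·234 = 3]
  12 = 4·3 + 0   → remainder 0, stop. gcd = 3 (last nonzero row H).
So gcd(399, 234) = 3, with Bézout identity −17·399 + 29·234 = 3. Containment (⊇): the Bézout identity exhibits 3 as an element of (399, 234), giving (3) ⊆ (399, 234). Containment (⊆): since 3 | 399 and 3 | 234 (399 = 3·133, 234 = 3·78), every Z-linear combination of 399 and 234 is divisible by 3, so (399, 234) ⊆ (3). Therefore (399, 234) = (3), d = 3.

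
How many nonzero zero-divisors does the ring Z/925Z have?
Z/925Z has 204 nonzero zero-divisors

In Z/925Z each nonzero element is either a unit (gcd with 925 is 1) or a zero-divisor (gcd > 1). The number of units is φ(925): factorise 925 = 5^2 · 37, so φ(925) = (5^2 − 5^1) · (37 − 1) = 20 · 36 = 720. The nonzero elements number 925 − 1 = 924. Hence the nonzero zero-divisors number 924 − 720 = 204.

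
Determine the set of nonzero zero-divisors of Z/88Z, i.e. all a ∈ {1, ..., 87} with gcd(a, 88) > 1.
An element a ∈ Z/88Z (with a ≠ 0) is a zero-divisor iff gcd(a, 88) > 1 (because a is a unit precisely when gcd(a, n) = 1, and in Z/nZ every nonzero, non-unit element is a zero-divisor). Scan a = 1, ..., 87 and keep those with gcd(a, 88) > 1:
  gcd(2, 88) = 2, gcd(4, 88) = 4, gcd(6, 88) = 2, gcd(8, 88) = 8, gcd(10, 88) = 2, gcd(11, 88) = 11, gcd(12, 88) = 4, gcd(14, 88) = 2, gcd(16, 88) = 8, gcd(18, 88) = 2, gcd(20, 88) = 4, gcd(22, 88) = 22, gcd(24, 88) = 8, gcd(26, 88) = 2, gcd(28, 88) = 4, gcd(30, 88) = 2, gcd(32, 88) = 8, gcd(33, 88) = 11, gcd(34, 88) = 2, gcd(36, 88) = 4, gcd(38, 88) = 2, gcd(40, 88) = 8, gcd(42, 88) = 2, gcd(44, 88) = 44, gcd(46, 88) = 2, gcd(48, 88) = 8, gcd(50, 88) = 2, gcd(52, 88) = 4, gcd(54, 88) = 2, gcd(55, 88) = 11, gcd(56, 88) = 8, gcd(58, 88) = 2, gcd(60, 88) = 4, gcd(62, 88) = 2, gcd(64, 88) = 8, gcd(66, 88) = 22, gcd(68, 88) = 4, gcd(70, 88) = 2, gcd(72, 88) = 8, gcd(74, 88) = 2, gcd(76, 88) = 4, gcd(77, 88) = 11, gcd(78, 88) = 2, gcd(80, 88) = 8, gcd(82, 88) = 2, gcd(84, 88) = 4, gcd(86, 88) = 2.
All other a ∈ {1, ..., 87} have gcd(a, 88) = 1 and are units. So the nonzero zero-divisors are exactly the 47 values of a appearing in this scan.

Final answer: nonzero zero-divisors of Z/88Z = {2, 4, 6, 8, 10, 11, 12, 14, 16, 18, 20, 22, 24, 26, 28, 30, 32, 33, 34, 36, 38, 40, 42, 44, 46, 48, 50, 52, 54, 55, 56, 58, 60, 62, 64, 66, 68, 70, 72, 74, 76, 77, 78, 80, 82, 84, 86}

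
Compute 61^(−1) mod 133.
Apply the extended Euclidean algorithm to (133, 61), tracking rows (r, s, t) with s·133 + t·61 = r. Each division r_prev = q·r_cur + r_new produces the new row as (previous row) − q·(current row):
  row A: (133, 1, 0)   [1·133 + 0·61 = 133]
  row B: (61, 0, 1)   [0·133 + 1·61 = 61]
  133 = 2·61 + 11   → row C = row A − 2·row B = (11, 1, −2)   [check: 1·133 − 2·61 = 11]
  61 = 5·11 + 6   → row D = row B − 5·row C = (6, −5, 11)   [check: −5·133 + 11·61 = 6]
  11 = 1·6 + 5   → row E = row C − 1·row D = (5, 6, −13)   [check: 6·133 − 13·61 = 5]
  6 = 1·5 + 1   → row F = row D − 1·row E = (1, −11, 24)   [check: −11·133 + 24·61 = 1]
  5 = 5·1 + 0   → remainder 0, stop. gcd = 1 (last nonzero row F).
The gcd is 1, so 61 is invertible mod 133. The last nonzero row gives −11·133 + 24·61 = 1, so t = 24. So 61^(−1) ≡ 24 (mod 133). Verify: 61 · 24 = 1464 ≡ 1 (mod 133). ✓

Final answer: 61^(−1) ≡ 24 (mod 133)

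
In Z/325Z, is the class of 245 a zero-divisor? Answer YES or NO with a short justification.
gcd(245, 325) = 5 > 1, so 245 is not a unit in Z/325Z. In Z/nZ every nonzero non-unit is a zero-divisor: explicitly, take b = 325/gcd = 65 ≠ 0 (mod 325); then 245·65 = 15925 = 49·325, i.e. 245·65 ≡ 0 (mod 325). So 245 is a zero-divisor.

Final answer: YES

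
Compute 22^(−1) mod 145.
Apply the extended Euclidean algorithm to (145, 22), tracking rows (r, s, t) with s·145 + t·22 = r. Each division r_prev = q·r_cur + r_new produces the new row as (previous row) − q·(current row):
  row A: (145, 1, 0)   [1·145 + 0·22 = 145]
  row B: (22, 0, 1)   [0·145 + 1·22 = 22]
  145 = 6·22 + 13   → row C = row A − 6·row B = (13, 1, −6)   [check: 1·145 − 6·22 = 13]
  22 = 1·13 + 9   → row D = row B − 1·row C = (9, −1, 7)   [check: −1·145 + 7·22 = 9]
  13 = 1·9 + 4   → row E = row C − 1·row D = (4, 2, −13)   [check: 2·145 − 13·22 = 4]
  9 = 2·4 + 1   → row F = row D − 2·row E = (1, −5, 33)   [check: −5·145 + 33·22 = 1]
  4 = 4·1 + 0   → remainder 0, stop. gcd = 1 (last nonzero row F).
The gcd is 1, so 22 is invertible mod 145. The last nonzero row gives −5·145 + 33·22 = 1, so t = 33. So 22^(−1) ≡ 33 (mod 145). Verify: 22 · 33 = 726 ≡ 1 (mod 145). ✓

Final answer: 22^(−1) ≡ 33 (mod 145)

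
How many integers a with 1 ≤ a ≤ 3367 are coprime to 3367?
The number of a ∈ {1, ..., 3367} with gcd(a, 3367) = 1 is by definition Euler's totient φ(3367). φ is multiplicative, with φ(p^e) = p^e − p^(e−1). Factorise 3367 = 7 · 13 · 37. Then
  φ(3367) = (7 − 1) · (13 − 1) · (37 − 1) = 6 · 12 · 36 = 2592.
So there are 2592 such integers.

Final answer: 2592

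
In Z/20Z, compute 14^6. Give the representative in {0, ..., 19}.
Use repeated squaring. Binary(6) = 110. Walk through the bits of the exponent 6 left-to-right: at each bit after the leading one, square the running value, then multiply by 14 if the bit is 1 (always reducing mod 20):
  bit 1 = 1 (leading): start with 14.
  bit 2 = 1: square 14^2 = 196 ≡ 16; bit is 1, so multiply 16·14 = 224 ≡ 4 (mod 20).
  bit 3 = 0: square 4^2 = 16 (mod 20).
Final value: 14^6 ≡ 16 (mod 20).

Final answer: 16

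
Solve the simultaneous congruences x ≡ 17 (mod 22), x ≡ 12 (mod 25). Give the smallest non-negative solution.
x ≡ 237 (mod 550); the representative in [0, 550) is 237

The moduli 22, 25 are pairwise coprime, so by the CRT there is a unique solution mod 22·25 = 550.
Solve by successive substitution. Start with x ≡ 17 (mod 22).
  Combine with x ≡ 12 (mod 25): write x = 17 + 22·t and require 17 + 22·t ≡ 12 (mod 25), i.e. 22·t ≡ 12 − 17 ≡ 20 (mod 25). Since 22^(−1) ≡ 8 (mod 25), t ≡ 8·20 ≡ 10 (mod 25). So x ≡ 17 + 22·10 = 237 (mod 550).
Unique solution in [0, 550): x = 237.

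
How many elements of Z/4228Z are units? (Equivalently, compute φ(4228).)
Z/4228Z has φ(4228) = 1800 units

An element a ∈ Z/4228Z is a unit iff gcd(a, 4228) = 1, so the number of units is φ(4228). φ is multiplicative, with φ(p^e) = p^e − p^(e−1). Factorise 4228 = 2^2 · 7 · 151. Then
  φ(4228) = (2^2 − 2^1) · (7 − 1) · (151 − 1) = 2 · 6 · 150 = 1800.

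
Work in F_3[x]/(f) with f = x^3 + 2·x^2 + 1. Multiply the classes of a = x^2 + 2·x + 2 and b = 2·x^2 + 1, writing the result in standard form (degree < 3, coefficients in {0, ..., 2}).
Multiply as integer polynomials: a · b = 2·x^4 + 4·x^3 + 5·x^2 + 2·x + 2. Reducing coefficients mod 3: a · b ≡ 2·x^4 + x^3 + 2·x^2 + 2·x + 2. Now divide by f(x) = x^3 + 2·x^2 + 1 in F_3[x], eliminating the leading term at each step:
  leading term 2·x^4: subtract (2·x)·f(x) = 2·x^4 + x^3 + 2·x, leaving 2·x^2 + 2 (coefficients mod 3)
The degree is now < 3, so this is the remainder. Hence a · b ≡ 2·x^2 + 2 in F_3[x]/(f).

Final answer: a · b ≡ 2·x^2 + 2 (mod f(x))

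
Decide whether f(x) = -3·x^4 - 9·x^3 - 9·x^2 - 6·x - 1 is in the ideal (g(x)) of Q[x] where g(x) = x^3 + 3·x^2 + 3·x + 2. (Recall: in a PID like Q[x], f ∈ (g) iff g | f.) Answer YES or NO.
NO

In Q[x] the ideal (g) consists of all multiples of g, so f ∈ (g) iff g | f, i.e. iff the remainder of f on division by g is 0. Divide f by g (g is monic, so eliminate the leading term of the running remainder at each step):
  leading term -3·x^4: subtract (-3·x)·g(x) = -3·x^4 - 9·x^3 - 9·x^2 - 6·x, leaving -1
The remainder r(x) = -1 ≠ 0 (and deg r < deg g), so g ∤ f, i.e. f ∉ (g).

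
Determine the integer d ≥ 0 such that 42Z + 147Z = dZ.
In the PID Z, (a, b) is generated by gcd(a, b). Compute gcd(147, 42) with the extended Euclidean algorithm, tracking rows (r, s, t) with s·147 + t·42 = r:
  row A: (147, 1, 0)   [1·147 + 0·42 = 147]
  row B: (42, 0, 1)   [0·147 + 1·42 = 42]
  147 = 3·42 + 21   → row C = row A − 3·row B = (21, 1, −3)   [check: 1·147 − 3·42 = 21]
  42 = 2·21 + 0   → remainder 0, stop. gcd = 21 (last nonzero row C).
So gcd(42, 147) = 21, with Bézout identity 1·147 − 3·42 = 21. Containment (⊇): the Bézout identity exhibits 21 as an element of (42, 147), giving (21) ⊆ (42, 147). Containment (⊆): since 21 | 42 and 21 | 147 (42 = 21·2, 147 = 21·7), every Z-linear combination of 42 and 147 is divisible by 21, so (42, 147) ⊆ (21). Therefore (42, 147) = (21), d = 21.

Final answer: (42, 147) = (21); d = 21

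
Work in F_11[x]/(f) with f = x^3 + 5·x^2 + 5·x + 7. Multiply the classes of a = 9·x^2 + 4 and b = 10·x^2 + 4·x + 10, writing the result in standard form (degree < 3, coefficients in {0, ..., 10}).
Multiply as integer polynomials: a · b = 90·x^4 + 36·x^3 + 130·x^2 + 16·x + 40. Reducing coefficients mod 11: a · b ≡ 2·x^4 + 3·x^3 + 9·x^2 + 5·x + 7. Now divide by f(x) = x^3 + 5·x^2 + 5·x + 7 in F_11[x], eliminating the leading term at each step:
  leading term 2·x^4: subtract (2·x)·f(x) = 2·x^4 + 10·x^3 + 10·x^2 + 3·x, leaving 4·x^3 + 10·x^2 + 2·x + 7 (coefficients mod 11)
  leading term 4·x^3: subtract (4)·f(x) = 4·x^3 + 9·x^2 + 9·x + 6, leaving x^2 + 4·x + 1 (coefficients mod 11)
The degree is now < 3, so this is the remainder. Hence a · b ≡ x^2 + 4·x + 1 in F_11[x]/(f).

Final answer: a · b ≡ x^2 + 4·x + 1 (mod f(x))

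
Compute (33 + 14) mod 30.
Reduce the summands first: 33 ≡ 3 (mod 30), so 33 + 14 ≡ 3 + 14 (mod 30). 3 + 14 = 17; 17 = 0·30 + 17, so (33 + 14) mod 30 = 17.

Final answer: 17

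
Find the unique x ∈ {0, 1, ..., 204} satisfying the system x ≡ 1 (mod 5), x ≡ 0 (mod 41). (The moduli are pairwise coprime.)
x ≡ 41 (mod 205); the representative in [0, 205) is 41

The moduli 5, 41 are pairwise coprime, so by the CRT there is a unique solution mod 5·41 = 205.
Solve by successive substitution. Start with x ≡ 1 (mod 5).
  Combine with x ≡ 0 (mod 41): write x = 1 + 5·t and require 1 + 5·t ≡ 0 (mod 41), i.e. 5·t ≡ 0 − 1 ≡ 40 (mod 41). Since 5^(−1) ≡ 33 (mod 41), t ≡ 33·40 ≡ 8 (mod 41). So x ≡ 1 + 5·8 = 41 (mod 205).
Unique solution in [0, 205): x = 41.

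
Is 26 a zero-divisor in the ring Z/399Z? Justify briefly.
gcd(26, 399) = 1, so 26 is a unit in Z/399Z (it has a multiplicative inverse). A unit cannot be a zero-divisor: if 26·b ≡ 0 then multiplying both sides by 26^(−1) gives b ≡ 0. So 26 is not a zero-divisor.

Final answer: NO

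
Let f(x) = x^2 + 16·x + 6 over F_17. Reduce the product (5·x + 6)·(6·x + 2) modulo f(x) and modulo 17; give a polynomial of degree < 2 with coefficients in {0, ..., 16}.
Multiply as integer polynomials: a · b = 30·x^2 + 46·x + 12. Reducing coefficients mod 17: a · b ≡ 13·x^2 + 12·x + 12. Now divide by f(x) = x^2 + 16·x + 6 in F_17[x], eliminating the leading term at each step:
  leading term 13·x^2: subtract (13)·f(x) = 13·x^2 + 4·x + 10, leaving 8·x + 2 (coefficients mod 17)
The degree is now < 2, so this is the remainder. Hence a · b ≡ 8·x + 2 in F_17[x]/(f).

Final answer: a · b ≡ 8·x + 2 (mod f(x))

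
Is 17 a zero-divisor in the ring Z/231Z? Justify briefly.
gcd(17, 231) = 1, so 17 is a unit in Z/231Z (it has a multiplicative inverse). A unit cannot be a zero-divisor: if 17·b ≡ 0 then multiplying both sides by 17^(−1) gives b ≡ 0. So 17 is not a zero-divisor.

Final answer: NO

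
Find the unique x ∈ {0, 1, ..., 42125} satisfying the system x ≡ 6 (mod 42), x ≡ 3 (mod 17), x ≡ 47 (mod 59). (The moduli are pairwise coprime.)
x ≡ 10254 (mod 42126); the representative in [0, 42126) is 10254

The moduli 42, 17, 59 are pairwise coprime, so by the CRT there is a unique solution mod 42·17·59 = 42126.
Solve by successive substitution. Start with x ≡ 6 (mod 42).
  Combine with x ≡ 3 (mod 17): write x = 6 + 42·t and require 6 + 42·t ≡ 3 (mod 17), i.e. 42·t ≡ 3 − 6 ≡ 14 (mod 17). Since 42^(−1) ≡ 15 (mod 17) (42 ≡ 8 (mod 17)), t ≡ 15·14 ≡ 6 (mod 17). So x ≡ 6 + 42·6 = 258 (mod 714).
  Combine with x ≡ 47 (mod 59): write x = 258 + 714·t and require 258 + 714·t ≡ 47 (mod 59), i.e. 714·t ≡ 47 − 258 ≡ 25 (mod 59). Since 714^(−1) ≡ 10 (mod 59) (714 ≡ 6 (mod 59)), t ≡ 10·25 ≡ 14 (mod 59). So x ≡ 258 + 714·14 = 10254 (mod 42126).
Unique solution in [0, 42126): x = 10254.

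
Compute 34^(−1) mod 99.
34^(−1) ≡ 67 (mod 99)

Apply the extended Euclidean algorithm to (99, 34), tracking rows (r, s, t) with s·99 + t·34 = r. Each division r_prev = q·r_cur + r_new produces the new row as (previous row) − q·(current row):
  row A: (99, 1, 0)   [1·99 + 0·34 = 99]
  row B: (34, 0, 1)   [0·99 + 1·34 = 34]
  99 = 2·34 + 31   → row C = row A − 2·row B = (31, 1, −2)   [check: 1·99 − 2·34 = 31]
  34 = 1·31 + 3   → row D = row B − 1·row C = (3, −1, 3)   [check: −1·99 + 3·34 = 3]
  31 = 10·3 + 1   → row E = row C − 10·row D = (1, 11, −32)   [check: 11·99 − 32·34 = 1]
  3 = 3·1 + 0   → remainder 0, stop. gcd = 1 (last nonzero row E).
The gcd is 1, so 34 is invertible mod 99. The last nonzero row gives 11·99 − 32·34 = 1, so t = −32. So 34^(−1) ≡ −32 ≡ 67 (mod 99). Verify: 34 · 67 = 2278 ≡ 1 (mod 99). ✓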